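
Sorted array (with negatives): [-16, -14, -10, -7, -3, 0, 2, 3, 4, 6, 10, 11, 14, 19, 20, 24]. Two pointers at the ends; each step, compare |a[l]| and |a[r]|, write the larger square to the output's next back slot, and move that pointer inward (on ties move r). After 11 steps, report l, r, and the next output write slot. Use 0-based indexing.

l=0 r=15: |-16|<=|24| out[15]=576, r--
l=0 r=14: |-16|<=|20| out[14]=400, r--
l=0 r=13: |-16|<=|19| out[13]=361, r--
l=0 r=12: |-16|>|14| out[12]=256, l++
l=1 r=12: |-14|<=|14| out[11]=196, r--
l=1 r=11: |-14|>|11| out[10]=196, l++
l=2 r=11: |-10|<=|11| out[9]=121, r--
l=2 r=10: |-10|<=|10| out[8]=100, r--
l=2 r=9: |-10|>|6| out[7]=100, l++
l=3 r=9: |-7|>|6| out[6]=49, l++
l=4 r=9: |-3|<=|6| out[5]=36, r--

l=4, r=8, next write slot=4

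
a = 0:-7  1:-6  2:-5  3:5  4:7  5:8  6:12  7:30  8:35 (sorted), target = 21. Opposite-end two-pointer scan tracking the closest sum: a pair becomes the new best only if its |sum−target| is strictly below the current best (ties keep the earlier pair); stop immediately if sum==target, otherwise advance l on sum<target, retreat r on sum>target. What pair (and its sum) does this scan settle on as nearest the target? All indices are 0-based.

pair (8, 12) with sum 20 (|Δ|=1)

l=0 r=8: -7+35=28 d=7 *, r--
l=0 r=7: -7+30=23 d=2 *, r--
l=0 r=6: -7+12=5 d=16, l++
l=1 r=6: -6+12=6 d=15, l++
l=2 r=6: -5+12=7 d=14, l++
l=3 r=6: 5+12=17 d=4, l++
l=4 r=6: 7+12=19 d=2, l++
l=5 r=6: 8+12=20 d=1 *, l++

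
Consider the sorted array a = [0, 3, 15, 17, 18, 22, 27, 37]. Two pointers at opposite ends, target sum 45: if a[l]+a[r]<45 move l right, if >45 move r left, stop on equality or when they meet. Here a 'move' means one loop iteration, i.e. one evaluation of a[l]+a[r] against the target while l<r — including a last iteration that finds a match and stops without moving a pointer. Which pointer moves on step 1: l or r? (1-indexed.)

l

[1,8] 0+37=37 <45 → l++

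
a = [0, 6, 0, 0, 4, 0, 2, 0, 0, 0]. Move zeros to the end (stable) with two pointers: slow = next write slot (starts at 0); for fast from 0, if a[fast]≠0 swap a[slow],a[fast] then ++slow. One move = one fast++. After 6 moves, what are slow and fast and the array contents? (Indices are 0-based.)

slow=0 fast=0: a[fast]=0, fast++
slow=0 fast=1: a[fast]=6≠0 swap→a[0]=6, slow++,fast++
slow=1 fast=2: a[fast]=0, fast++
slow=1 fast=3: a[fast]=0, fast++
slow=1 fast=4: a[fast]=4≠0 swap→a[1]=4, slow++,fast++
slow=2 fast=5: a[fast]=0, fast++

slow=2, fast=6, a=[6, 4, 0, 0, 0, 0, 2, 0, 0, 0]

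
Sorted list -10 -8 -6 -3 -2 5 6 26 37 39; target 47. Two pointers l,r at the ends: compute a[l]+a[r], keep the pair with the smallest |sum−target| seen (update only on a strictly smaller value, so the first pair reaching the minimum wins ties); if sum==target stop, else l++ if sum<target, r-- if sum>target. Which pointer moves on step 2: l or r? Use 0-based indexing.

l

l=0 r=9: -10+39=29 d=18 *, l++
l=1 r=9: -8+39=31 d=16 *, l++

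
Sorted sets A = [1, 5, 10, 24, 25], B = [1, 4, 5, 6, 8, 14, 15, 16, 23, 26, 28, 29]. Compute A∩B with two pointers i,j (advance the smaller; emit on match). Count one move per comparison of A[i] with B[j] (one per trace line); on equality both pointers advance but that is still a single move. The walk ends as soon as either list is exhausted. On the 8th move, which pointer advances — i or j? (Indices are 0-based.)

[i=0,j=0] 1==1 emit → i++,j++
[i=1,j=1] 5>4 → j++
[i=1,j=2] 5==5 emit → i++,j++
[i=2,j=3] 10>6 → j++
[i=2,j=4] 10>8 → j++
[i=2,j=5] 10<14 → i++
[i=3,j=5] 24>14 → j++
[i=3,j=6] 24>15 → j++

j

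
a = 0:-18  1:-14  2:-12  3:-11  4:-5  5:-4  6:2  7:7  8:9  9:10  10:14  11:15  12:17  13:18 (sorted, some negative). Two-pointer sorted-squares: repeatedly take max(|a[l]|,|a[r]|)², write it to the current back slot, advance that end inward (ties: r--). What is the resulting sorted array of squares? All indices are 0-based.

[4, 16, 25, 49, 81, 100, 121, 144, 196, 196, 225, 289, 324, 324]

l=0 r=13: |-18|<=|18| out[13]=324, r--
l=0 r=12: |-18|>|17| out[12]=324, l++
l=1 r=12: |-14|<=|17| out[11]=289, r--
l=1 r=11: |-14|<=|15| out[10]=225, r--
l=1 r=10: |-14|<=|14| out[9]=196, r--
l=1 r=9: |-14|>|10| out[8]=196, l++
l=2 r=9: |-12|>|10| out[7]=144, l++
l=3 r=9: |-11|>|10| out[6]=121, l++
l=4 r=9: |-5|<=|10| out[5]=100, r--
l=4 r=8: |-5|<=|9| out[4]=81, r--
l=4 r=7: |-5|<=|7| out[3]=49, r--
l=4 r=6: |-5|>|2| out[2]=25, l++
l=5 r=6: |-4|>|2| out[1]=16, l++
l=6 r=6: |2|<=|2| out[0]=4, r--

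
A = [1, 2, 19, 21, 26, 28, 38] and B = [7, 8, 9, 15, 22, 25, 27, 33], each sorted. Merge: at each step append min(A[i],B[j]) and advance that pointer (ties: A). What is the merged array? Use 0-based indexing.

[i=0,j=0] A[i]=1<=B[j]=7 take 1 → i++
[i=1,j=0] A[i]=2<=B[j]=7 take 2 → i++
[i=2,j=0] A[i]=19>B[j]=7 take 7 → j++
[i=2,j=1] A[i]=19>B[j]=8 take 8 → j++
[i=2,j=2] A[i]=19>B[j]=9 take 9 → j++
[i=2,j=3] A[i]=19>B[j]=15 take 15 → j++
[i=2,j=4] A[i]=19<=B[j]=22 take 19 → i++
[i=3,j=4] A[i]=21<=B[j]=22 take 21 → i++
[i=4,j=4] A[i]=26>B[j]=22 take 22 → j++
[i=4,j=5] A[i]=26>B[j]=25 take 25 → j++
[i=4,j=6] A[i]=26<=B[j]=27 take 26 → i++
[i=5,j=6] A[i]=28>B[j]=27 take 27 → j++
[i=5,j=7] A[i]=28<=B[j]=33 take 28 → i++
[i=6,j=7] A[i]=38>B[j]=33 take 33 → j++
[i=6,j=8] B done, take A[i]=38 → i++

[1, 2, 7, 8, 9, 15, 19, 21, 22, 25, 26, 27, 28, 33, 38]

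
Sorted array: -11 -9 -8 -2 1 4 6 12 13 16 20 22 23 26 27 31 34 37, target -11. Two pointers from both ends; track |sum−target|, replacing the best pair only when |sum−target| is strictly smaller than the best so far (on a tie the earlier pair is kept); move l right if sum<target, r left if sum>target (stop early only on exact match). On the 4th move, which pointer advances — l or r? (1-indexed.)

r

l=1 r=18: -11+37=26 d=37 *, r--
l=1 r=17: -11+34=23 d=34 *, r--
l=1 r=16: -11+31=20 d=31 *, r--
l=1 r=15: -11+27=16 d=27 *, r--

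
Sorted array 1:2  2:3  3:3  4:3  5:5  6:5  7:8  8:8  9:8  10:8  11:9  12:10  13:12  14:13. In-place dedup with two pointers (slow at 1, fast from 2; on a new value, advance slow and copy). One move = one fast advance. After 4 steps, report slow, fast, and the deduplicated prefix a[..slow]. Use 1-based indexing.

slow=3, fast=6, prefix=[2, 3, 5]

(s=1,f=2) a[fast]=3≠a[slow]=2 write a[2]=3 → slow++,fast++
(s=2,f=3) a[fast]=3=a[slow] dup → fast++
(s=2,f=4) a[fast]=3=a[slow] dup → fast++
(s=2,f=5) a[fast]=5≠a[slow]=3 write a[3]=5 → slow++,fast++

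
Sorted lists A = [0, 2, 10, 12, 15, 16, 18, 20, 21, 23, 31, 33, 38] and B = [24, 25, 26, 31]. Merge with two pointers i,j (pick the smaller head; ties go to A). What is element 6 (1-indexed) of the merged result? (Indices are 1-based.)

[i=1,j=1] A[i]=0<=B[j]=24 take 0 → i++
[i=2,j=1] A[i]=2<=B[j]=24 take 2 → i++
[i=3,j=1] A[i]=10<=B[j]=24 take 10 → i++
[i=4,j=1] A[i]=12<=B[j]=24 take 12 → i++
[i=5,j=1] A[i]=15<=B[j]=24 take 15 → i++
[i=6,j=1] A[i]=16<=B[j]=24 take 16 → i++
[i=7,j=1] A[i]=18<=B[j]=24 take 18 → i++
[i=8,j=1] A[i]=20<=B[j]=24 take 20 → i++
[i=9,j=1] A[i]=21<=B[j]=24 take 21 → i++
[i=10,j=1] A[i]=23<=B[j]=24 take 23 → i++
[i=11,j=1] A[i]=31>B[j]=24 take 24 → j++
[i=11,j=2] A[i]=31>B[j]=25 take 25 → j++
[i=11,j=3] A[i]=31>B[j]=26 take 26 → j++
[i=11,j=4] A[i]=31<=B[j]=31 take 31 → i++
[i=12,j=4] A[i]=33>B[j]=31 take 31 → j++
[i=12,j=5] B done, take A[i]=33 → i++
[i=13,j=5] B done, take A[i]=38 → i++

merged[6] = 16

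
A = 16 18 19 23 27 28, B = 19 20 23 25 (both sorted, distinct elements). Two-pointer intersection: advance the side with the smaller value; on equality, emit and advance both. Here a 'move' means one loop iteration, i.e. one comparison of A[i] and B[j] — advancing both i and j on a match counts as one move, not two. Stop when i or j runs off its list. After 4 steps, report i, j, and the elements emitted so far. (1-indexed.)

i=4, j=3, emitted=[19]

i=1 j=1: 16<19, i++
i=2 j=1: 18<19, i++
i=3 j=1: 19==19 emit, i++,j++
i=4 j=2: 23>20, j++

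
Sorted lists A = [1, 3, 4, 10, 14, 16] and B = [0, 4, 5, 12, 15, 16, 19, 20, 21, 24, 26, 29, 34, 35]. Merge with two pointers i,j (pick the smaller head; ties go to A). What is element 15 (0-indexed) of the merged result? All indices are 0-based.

merged[15] = 24

[i=0,j=0] A[i]=1>B[j]=0 take 0 → j++
[i=0,j=1] A[i]=1<=B[j]=4 take 1 → i++
[i=1,j=1] A[i]=3<=B[j]=4 take 3 → i++
[i=2,j=1] A[i]=4<=B[j]=4 take 4 → i++
[i=3,j=1] A[i]=10>B[j]=4 take 4 → j++
[i=3,j=2] A[i]=10>B[j]=5 take 5 → j++
[i=3,j=3] A[i]=10<=B[j]=12 take 10 → i++
[i=4,j=3] A[i]=14>B[j]=12 take 12 → j++
[i=4,j=4] A[i]=14<=B[j]=15 take 14 → i++
[i=5,j=4] A[i]=16>B[j]=15 take 15 → j++
[i=5,j=5] A[i]=16<=B[j]=16 take 16 → i++
[i=6,j=5] A done, take B[j]=16 → j++
[i=6,j=6] A done, take B[j]=19 → j++
[i=6,j=7] A done, take B[j]=20 → j++
[i=6,j=8] A done, take B[j]=21 → j++
[i=6,j=9] A done, take B[j]=24 → j++
[i=6,j=10] A done, take B[j]=26 → j++
[i=6,j=11] A done, take B[j]=29 → j++
[i=6,j=12] A done, take B[j]=34 → j++
[i=6,j=13] A done, take B[j]=35 → j++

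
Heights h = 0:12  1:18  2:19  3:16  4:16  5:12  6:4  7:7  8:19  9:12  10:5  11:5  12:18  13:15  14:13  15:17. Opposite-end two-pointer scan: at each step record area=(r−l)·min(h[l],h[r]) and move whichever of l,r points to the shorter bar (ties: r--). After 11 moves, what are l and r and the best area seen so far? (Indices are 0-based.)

l=0 r=15: min(12,17)*15=180 best=180 *, l++
l=1 r=15: min(18,17)*14=238 best=238 *, r--
l=1 r=14: min(18,13)*13=169 best=238, r--
l=1 r=13: min(18,15)*12=180 best=238, r--
l=1 r=12: min(18,18)*11=198 best=238, r--
l=1 r=11: min(18,5)*10=50 best=238, r--
l=1 r=10: min(18,5)*9=45 best=238, r--
l=1 r=9: min(18,12)*8=96 best=238, r--
l=1 r=8: min(18,19)*7=126 best=238, l++
l=2 r=8: min(19,19)*6=114 best=238, r--
l=2 r=7: min(19,7)*5=35 best=238, r--

l=2, r=6, best area=238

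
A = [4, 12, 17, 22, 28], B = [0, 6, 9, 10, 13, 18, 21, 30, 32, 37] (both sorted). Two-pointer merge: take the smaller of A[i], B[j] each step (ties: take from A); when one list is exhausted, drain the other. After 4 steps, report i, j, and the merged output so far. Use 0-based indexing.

i=0 j=0: A[i]=4>B[j]=0 take 0, j++
i=0 j=1: A[i]=4<=B[j]=6 take 4, i++
i=1 j=1: A[i]=12>B[j]=6 take 6, j++
i=1 j=2: A[i]=12>B[j]=9 take 9, j++

i=1, j=3, merged so far=[0, 4, 6, 9]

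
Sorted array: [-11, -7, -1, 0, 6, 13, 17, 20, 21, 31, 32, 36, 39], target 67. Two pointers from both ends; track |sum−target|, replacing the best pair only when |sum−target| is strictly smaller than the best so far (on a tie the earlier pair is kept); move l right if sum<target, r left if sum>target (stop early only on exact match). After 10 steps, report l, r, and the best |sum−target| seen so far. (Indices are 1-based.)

l=10, r=12, best |Δ|=3

l=1 r=13: -11+39=28 d=39 *, l++
l=2 r=13: -7+39=32 d=35 *, l++
l=3 r=13: -1+39=38 d=29 *, l++
l=4 r=13: 0+39=39 d=28 *, l++
l=5 r=13: 6+39=45 d=22 *, l++
l=6 r=13: 13+39=52 d=15 *, l++
l=7 r=13: 17+39=56 d=11 *, l++
l=8 r=13: 20+39=59 d=8 *, l++
l=9 r=13: 21+39=60 d=7 *, l++
l=10 r=13: 31+39=70 d=3 *, r--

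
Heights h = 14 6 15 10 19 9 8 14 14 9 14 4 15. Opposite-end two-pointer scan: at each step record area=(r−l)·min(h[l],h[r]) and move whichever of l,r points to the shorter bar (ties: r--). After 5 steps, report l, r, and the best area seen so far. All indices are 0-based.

l=2, r=9, best area=168

l=0 r=12: min(14,15)*12=168 best=168 *, l++
l=1 r=12: min(6,15)*11=66 best=168, l++
l=2 r=12: min(15,15)*10=150 best=168, r--
l=2 r=11: min(15,4)*9=36 best=168, r--
l=2 r=10: min(15,14)*8=112 best=168, r--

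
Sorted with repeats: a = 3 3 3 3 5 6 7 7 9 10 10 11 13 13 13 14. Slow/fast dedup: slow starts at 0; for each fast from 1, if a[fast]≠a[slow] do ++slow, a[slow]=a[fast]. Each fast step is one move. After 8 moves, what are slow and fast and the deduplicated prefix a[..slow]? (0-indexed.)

slow=4, fast=9, prefix=[3, 5, 6, 7, 9]

(s=0,f=1) a[fast]=3=a[slow] dup → fast++
(s=0,f=2) a[fast]=3=a[slow] dup → fast++
(s=0,f=3) a[fast]=3=a[slow] dup → fast++
(s=0,f=4) a[fast]=5≠a[slow]=3 write a[1]=5 → slow++,fast++
(s=1,f=5) a[fast]=6≠a[slow]=5 write a[2]=6 → slow++,fast++
(s=2,f=6) a[fast]=7≠a[slow]=6 write a[3]=7 → slow++,fast++
(s=3,f=7) a[fast]=7=a[slow] dup → fast++
(s=3,f=8) a[fast]=9≠a[slow]=7 write a[4]=9 → slow++,fast++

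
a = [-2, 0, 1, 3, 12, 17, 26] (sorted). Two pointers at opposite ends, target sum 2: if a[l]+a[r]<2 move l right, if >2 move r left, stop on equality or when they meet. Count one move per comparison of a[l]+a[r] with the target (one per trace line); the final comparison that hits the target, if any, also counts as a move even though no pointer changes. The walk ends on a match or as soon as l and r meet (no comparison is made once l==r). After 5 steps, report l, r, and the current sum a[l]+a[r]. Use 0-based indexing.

l=0 r=6: -2+26=24 >2, r--
l=0 r=5: -2+17=15 >2, r--
l=0 r=4: -2+12=10 >2, r--
l=0 r=3: -2+3=1 <2, l++
l=1 r=3: 0+3=3 >2, r--

l=1, r=2, sum=1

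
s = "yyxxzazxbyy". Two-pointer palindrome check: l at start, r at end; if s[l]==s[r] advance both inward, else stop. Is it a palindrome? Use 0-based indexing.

not a palindrome (mismatch at 2,8)

[0,10] 'y'=='y' → l++,r--
[1,9] 'y'=='y' → l++,r--
[2,8] 'x'!='b' → stop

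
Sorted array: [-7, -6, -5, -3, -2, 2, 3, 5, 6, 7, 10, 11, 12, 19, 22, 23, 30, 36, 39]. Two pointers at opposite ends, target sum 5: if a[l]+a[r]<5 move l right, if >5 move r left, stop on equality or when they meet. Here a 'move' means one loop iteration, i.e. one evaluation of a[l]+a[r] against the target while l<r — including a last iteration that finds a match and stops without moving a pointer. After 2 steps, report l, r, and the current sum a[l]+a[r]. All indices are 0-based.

l=0 r=18: -7+39=32 >5, r--
l=0 r=17: -7+36=29 >5, r--

l=0, r=16, sum=23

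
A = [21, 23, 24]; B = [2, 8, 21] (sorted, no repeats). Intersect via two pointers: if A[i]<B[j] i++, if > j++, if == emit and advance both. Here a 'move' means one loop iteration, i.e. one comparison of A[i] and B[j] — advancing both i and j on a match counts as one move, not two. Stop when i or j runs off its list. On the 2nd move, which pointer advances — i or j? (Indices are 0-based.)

i=0 j=0: 21>2, j++
i=0 j=1: 21>8, j++

j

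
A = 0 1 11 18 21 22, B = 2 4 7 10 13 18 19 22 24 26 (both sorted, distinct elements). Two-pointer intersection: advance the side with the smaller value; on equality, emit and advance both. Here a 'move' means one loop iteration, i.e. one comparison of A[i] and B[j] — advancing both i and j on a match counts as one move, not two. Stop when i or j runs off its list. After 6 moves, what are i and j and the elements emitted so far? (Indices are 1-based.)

[i=1,j=1] 0<2 → i++
[i=2,j=1] 1<2 → i++
[i=3,j=1] 11>2 → j++
[i=3,j=2] 11>4 → j++
[i=3,j=3] 11>7 → j++
[i=3,j=4] 11>10 → j++

i=3, j=5, emitted=[]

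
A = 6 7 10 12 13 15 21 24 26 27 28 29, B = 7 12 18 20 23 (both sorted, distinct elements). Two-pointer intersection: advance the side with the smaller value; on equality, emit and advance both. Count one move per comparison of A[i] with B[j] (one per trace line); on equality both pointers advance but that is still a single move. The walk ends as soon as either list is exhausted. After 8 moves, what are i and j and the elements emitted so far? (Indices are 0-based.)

i=6, j=4, emitted=[7, 12]

i=0 j=0: 6<7, i++
i=1 j=0: 7==7 emit, i++,j++
i=2 j=1: 10<12, i++
i=3 j=1: 12==12 emit, i++,j++
i=4 j=2: 13<18, i++
i=5 j=2: 15<18, i++
i=6 j=2: 21>18, j++
i=6 j=3: 21>20, j++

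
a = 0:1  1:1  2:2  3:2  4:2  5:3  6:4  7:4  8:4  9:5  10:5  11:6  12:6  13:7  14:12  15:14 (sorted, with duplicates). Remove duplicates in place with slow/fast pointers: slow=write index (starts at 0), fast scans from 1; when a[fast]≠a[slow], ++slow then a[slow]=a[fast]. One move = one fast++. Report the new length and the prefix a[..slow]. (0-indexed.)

slow=0 fast=1: a[fast]=1=a[slow] dup, fast++
slow=0 fast=2: a[fast]=2≠a[slow]=1 write a[1]=2, slow++,fast++
slow=1 fast=3: a[fast]=2=a[slow] dup, fast++
slow=1 fast=4: a[fast]=2=a[slow] dup, fast++
slow=1 fast=5: a[fast]=3≠a[slow]=2 write a[2]=3, slow++,fast++
slow=2 fast=6: a[fast]=4≠a[slow]=3 write a[3]=4, slow++,fast++
slow=3 fast=7: a[fast]=4=a[slow] dup, fast++
slow=3 fast=8: a[fast]=4=a[slow] dup, fast++
slow=3 fast=9: a[fast]=5≠a[slow]=4 write a[4]=5, slow++,fast++
slow=4 fast=10: a[fast]=5=a[slow] dup, fast++
slow=4 fast=11: a[fast]=6≠a[slow]=5 write a[5]=6, slow++,fast++
slow=5 fast=12: a[fast]=6=a[slow] dup, fast++
slow=5 fast=13: a[fast]=7≠a[slow]=6 write a[6]=7, slow++,fast++
slow=6 fast=14: a[fast]=12≠a[slow]=7 write a[7]=12, slow++,fast++
slow=7 fast=15: a[fast]=14≠a[slow]=12 write a[8]=14, slow++,fast++

length 9; prefix = [1, 2, 3, 4, 5, 6, 7, 12, 14]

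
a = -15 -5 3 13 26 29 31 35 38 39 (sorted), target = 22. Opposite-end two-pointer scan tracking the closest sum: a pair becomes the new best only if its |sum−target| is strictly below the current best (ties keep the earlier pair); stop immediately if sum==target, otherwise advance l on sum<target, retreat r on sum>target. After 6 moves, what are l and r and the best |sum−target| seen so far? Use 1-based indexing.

l=2, r=5, best |Δ|=1

l=1 r=10: -15+39=24 d=2 *, r--
l=1 r=9: -15+38=23 d=1 *, r--
l=1 r=8: -15+35=20 d=2, l++
l=2 r=8: -5+35=30 d=8, r--
l=2 r=7: -5+31=26 d=4, r--
l=2 r=6: -5+29=24 d=2, r--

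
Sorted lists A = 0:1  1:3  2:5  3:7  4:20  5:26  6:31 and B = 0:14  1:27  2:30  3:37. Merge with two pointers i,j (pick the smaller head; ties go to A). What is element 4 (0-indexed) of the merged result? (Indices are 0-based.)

i=0 j=0: A[i]=1<=B[j]=14 take 1, i++
i=1 j=0: A[i]=3<=B[j]=14 take 3, i++
i=2 j=0: A[i]=5<=B[j]=14 take 5, i++
i=3 j=0: A[i]=7<=B[j]=14 take 7, i++
i=4 j=0: A[i]=20>B[j]=14 take 14, j++
i=4 j=1: A[i]=20<=B[j]=27 take 20, i++
i=5 j=1: A[i]=26<=B[j]=27 take 26, i++
i=6 j=1: A[i]=31>B[j]=27 take 27, j++
i=6 j=2: A[i]=31>B[j]=30 take 30, j++
i=6 j=3: A[i]=31<=B[j]=37 take 31, i++
i=7 j=3: A done, take B[j]=37, j++

merged[4] = 14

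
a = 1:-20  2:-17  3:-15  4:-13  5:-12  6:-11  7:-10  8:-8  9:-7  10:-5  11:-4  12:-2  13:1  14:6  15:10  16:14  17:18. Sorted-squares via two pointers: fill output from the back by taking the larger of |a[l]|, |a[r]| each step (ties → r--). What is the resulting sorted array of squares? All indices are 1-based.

l=1 r=17: |-20|>|18| out[17]=400, l++
l=2 r=17: |-17|<=|18| out[16]=324, r--
l=2 r=16: |-17|>|14| out[15]=289, l++
l=3 r=16: |-15|>|14| out[14]=225, l++
l=4 r=16: |-13|<=|14| out[13]=196, r--
l=4 r=15: |-13|>|10| out[12]=169, l++
l=5 r=15: |-12|>|10| out[11]=144, l++
l=6 r=15: |-11|>|10| out[10]=121, l++
l=7 r=15: |-10|<=|10| out[9]=100, r--
l=7 r=14: |-10|>|6| out[8]=100, l++
l=8 r=14: |-8|>|6| out[7]=64, l++
l=9 r=14: |-7|>|6| out[6]=49, l++
l=10 r=14: |-5|<=|6| out[5]=36, r--
l=10 r=13: |-5|>|1| out[4]=25, l++
l=11 r=13: |-4|>|1| out[3]=16, l++
l=12 r=13: |-2|>|1| out[2]=4, l++
l=13 r=13: |1|<=|1| out[1]=1, r--

[1, 4, 16, 25, 36, 49, 64, 100, 100, 121, 144, 169, 196, 225, 289, 324, 400]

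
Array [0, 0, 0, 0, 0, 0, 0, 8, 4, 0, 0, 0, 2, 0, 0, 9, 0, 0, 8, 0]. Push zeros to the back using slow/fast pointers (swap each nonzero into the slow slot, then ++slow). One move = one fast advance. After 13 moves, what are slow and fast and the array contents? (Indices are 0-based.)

slow=0 fast=0: a[fast]=0, fast++
slow=0 fast=1: a[fast]=0, fast++
slow=0 fast=2: a[fast]=0, fast++
slow=0 fast=3: a[fast]=0, fast++
slow=0 fast=4: a[fast]=0, fast++
slow=0 fast=5: a[fast]=0, fast++
slow=0 fast=6: a[fast]=0, fast++
slow=0 fast=7: a[fast]=8≠0 swap→a[0]=8, slow++,fast++
slow=1 fast=8: a[fast]=4≠0 swap→a[1]=4, slow++,fast++
slow=2 fast=9: a[fast]=0, fast++
slow=2 fast=10: a[fast]=0, fast++
slow=2 fast=11: a[fast]=0, fast++
slow=2 fast=12: a[fast]=2≠0 swap→a[2]=2, slow++,fast++

slow=3, fast=13, a=[8, 4, 2, 0, 0, 0, 0, 0, 0, 0, 0, 0, 0, 0, 0, 9, 0, 0, 8, 0]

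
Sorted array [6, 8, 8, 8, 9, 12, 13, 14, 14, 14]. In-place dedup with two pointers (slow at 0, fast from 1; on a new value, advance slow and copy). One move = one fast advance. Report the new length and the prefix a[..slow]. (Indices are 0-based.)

slow=0 fast=1: a[fast]=8≠a[slow]=6 write a[1]=8, slow++,fast++
slow=1 fast=2: a[fast]=8=a[slow] dup, fast++
slow=1 fast=3: a[fast]=8=a[slow] dup, fast++
slow=1 fast=4: a[fast]=9≠a[slow]=8 write a[2]=9, slow++,fast++
slow=2 fast=5: a[fast]=12≠a[slow]=9 write a[3]=12, slow++,fast++
slow=3 fast=6: a[fast]=13≠a[slow]=12 write a[4]=13, slow++,fast++
slow=4 fast=7: a[fast]=14≠a[slow]=13 write a[5]=14, slow++,fast++
slow=5 fast=8: a[fast]=14=a[slow] dup, fast++
slow=5 fast=9: a[fast]=14=a[slow] dup, fast++

length 6; prefix = [6, 8, 9, 12, 13, 14]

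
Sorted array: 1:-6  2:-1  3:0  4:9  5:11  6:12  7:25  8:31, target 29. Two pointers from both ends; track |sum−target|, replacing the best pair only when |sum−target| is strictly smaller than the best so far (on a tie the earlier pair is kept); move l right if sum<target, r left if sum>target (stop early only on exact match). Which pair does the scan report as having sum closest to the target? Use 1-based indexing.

l=1 r=8: -6+31=25 d=4 *, l++
l=2 r=8: -1+31=30 d=1 *, r--
l=2 r=7: -1+25=24 d=5, l++
l=3 r=7: 0+25=25 d=4, l++
l=4 r=7: 9+25=34 d=5, r--
l=4 r=6: 9+12=21 d=8, l++
l=5 r=6: 11+12=23 d=6, l++

pair (-1, 31) with sum 30 (|Δ|=1)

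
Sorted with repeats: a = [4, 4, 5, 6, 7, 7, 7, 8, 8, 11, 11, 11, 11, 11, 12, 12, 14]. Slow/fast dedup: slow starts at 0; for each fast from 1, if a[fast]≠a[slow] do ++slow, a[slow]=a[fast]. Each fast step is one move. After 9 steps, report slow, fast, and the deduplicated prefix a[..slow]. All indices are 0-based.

slow=5, fast=10, prefix=[4, 5, 6, 7, 8, 11]

slow=0 fast=1: a[fast]=4=a[slow] dup, fast++
slow=0 fast=2: a[fast]=5≠a[slow]=4 write a[1]=5, slow++,fast++
slow=1 fast=3: a[fast]=6≠a[slow]=5 write a[2]=6, slow++,fast++
slow=2 fast=4: a[fast]=7≠a[slow]=6 write a[3]=7, slow++,fast++
slow=3 fast=5: a[fast]=7=a[slow] dup, fast++
slow=3 fast=6: a[fast]=7=a[slow] dup, fast++
slow=3 fast=7: a[fast]=8≠a[slow]=7 write a[4]=8, slow++,fast++
slow=4 fast=8: a[fast]=8=a[slow] dup, fast++
slow=4 fast=9: a[fast]=11≠a[slow]=8 write a[5]=11, slow++,fast++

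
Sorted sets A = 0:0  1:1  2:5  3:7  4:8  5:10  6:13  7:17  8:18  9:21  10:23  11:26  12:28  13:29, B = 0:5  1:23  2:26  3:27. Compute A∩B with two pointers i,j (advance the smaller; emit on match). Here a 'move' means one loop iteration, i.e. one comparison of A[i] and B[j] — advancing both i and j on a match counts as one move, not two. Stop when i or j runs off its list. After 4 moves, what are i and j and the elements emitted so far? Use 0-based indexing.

i=0 j=0: 0<5, i++
i=1 j=0: 1<5, i++
i=2 j=0: 5==5 emit, i++,j++
i=3 j=1: 7<23, i++

i=4, j=1, emitted=[5]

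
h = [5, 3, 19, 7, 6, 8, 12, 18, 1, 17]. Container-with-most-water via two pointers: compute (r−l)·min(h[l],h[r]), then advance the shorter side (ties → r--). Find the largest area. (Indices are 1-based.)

l=1 r=10: min(5,17)*9=45 best=45 *, l++
l=2 r=10: min(3,17)*8=24 best=45, l++
l=3 r=10: min(19,17)*7=119 best=119 *, r--
l=3 r=9: min(19,1)*6=6 best=119, r--
l=3 r=8: min(19,18)*5=90 best=119, r--
l=3 r=7: min(19,12)*4=48 best=119, r--
l=3 r=6: min(19,8)*3=24 best=119, r--
l=3 r=5: min(19,6)*2=12 best=119, r--
l=3 r=4: min(19,7)*1=7 best=119, r--

max area = 119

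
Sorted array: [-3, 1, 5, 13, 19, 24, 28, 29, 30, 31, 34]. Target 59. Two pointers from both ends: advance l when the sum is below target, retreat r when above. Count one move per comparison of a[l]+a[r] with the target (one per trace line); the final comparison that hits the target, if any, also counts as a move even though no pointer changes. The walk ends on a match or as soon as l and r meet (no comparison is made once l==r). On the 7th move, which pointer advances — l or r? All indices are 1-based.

l=1 r=11: -3+34=31 <59, l++
l=2 r=11: 1+34=35 <59, l++
l=3 r=11: 5+34=39 <59, l++
l=4 r=11: 13+34=47 <59, l++
l=5 r=11: 19+34=53 <59, l++
l=6 r=11: 24+34=58 <59, l++
l=7 r=11: 28+34=62 >59, r--

r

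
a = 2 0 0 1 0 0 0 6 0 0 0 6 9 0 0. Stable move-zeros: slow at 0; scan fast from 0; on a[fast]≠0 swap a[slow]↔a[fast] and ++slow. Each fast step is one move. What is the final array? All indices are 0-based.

[2, 1, 6, 6, 9, 0, 0, 0, 0, 0, 0, 0, 0, 0, 0]

slow=0 fast=0: a[fast]=2≠0 swap→a[0]=2, slow++,fast++
slow=1 fast=1: a[fast]=0, fast++
slow=1 fast=2: a[fast]=0, fast++
slow=1 fast=3: a[fast]=1≠0 swap→a[1]=1, slow++,fast++
slow=2 fast=4: a[fast]=0, fast++
slow=2 fast=5: a[fast]=0, fast++
slow=2 fast=6: a[fast]=0, fast++
slow=2 fast=7: a[fast]=6≠0 swap→a[2]=6, slow++,fast++
slow=3 fast=8: a[fast]=0, fast++
slow=3 fast=9: a[fast]=0, fast++
slow=3 fast=10: a[fast]=0, fast++
slow=3 fast=11: a[fast]=6≠0 swap→a[3]=6, slow++,fast++
slow=4 fast=12: a[fast]=9≠0 swap→a[4]=9, slow++,fast++
slow=5 fast=13: a[fast]=0, fast++
slow=5 fast=14: a[fast]=0, fast++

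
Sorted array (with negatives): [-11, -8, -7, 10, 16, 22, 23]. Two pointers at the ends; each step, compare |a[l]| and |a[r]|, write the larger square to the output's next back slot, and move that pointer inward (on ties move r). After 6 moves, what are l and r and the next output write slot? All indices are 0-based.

l=0 r=6: |-11|<=|23| out[6]=529, r--
l=0 r=5: |-11|<=|22| out[5]=484, r--
l=0 r=4: |-11|<=|16| out[4]=256, r--
l=0 r=3: |-11|>|10| out[3]=121, l++
l=1 r=3: |-8|<=|10| out[2]=100, r--
l=1 r=2: |-8|>|-7| out[1]=64, l++

l=2, r=2, next write slot=0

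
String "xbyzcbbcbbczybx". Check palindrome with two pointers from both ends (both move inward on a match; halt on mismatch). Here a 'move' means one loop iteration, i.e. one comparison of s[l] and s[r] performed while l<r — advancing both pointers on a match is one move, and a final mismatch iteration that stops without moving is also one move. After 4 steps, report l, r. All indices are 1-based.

l=5, r=11

l=1 r=15: 'x'=='x', l++,r--
l=2 r=14: 'b'=='b', l++,r--
l=3 r=13: 'y'=='y', l++,r--
l=4 r=12: 'z'=='z', l++,r--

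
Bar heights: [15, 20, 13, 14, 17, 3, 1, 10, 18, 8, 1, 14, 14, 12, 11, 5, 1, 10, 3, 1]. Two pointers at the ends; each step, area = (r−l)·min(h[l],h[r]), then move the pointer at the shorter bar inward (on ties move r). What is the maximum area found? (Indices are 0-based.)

max area = 170

l=0 r=19: min(15,1)*19=19 best=19 *, r--
l=0 r=18: min(15,3)*18=54 best=54 *, r--
l=0 r=17: min(15,10)*17=170 best=170 *, r--
l=0 r=16: min(15,1)*16=16 best=170, r--
l=0 r=15: min(15,5)*15=75 best=170, r--
l=0 r=14: min(15,11)*14=154 best=170, r--
l=0 r=13: min(15,12)*13=156 best=170, r--
l=0 r=12: min(15,14)*12=168 best=170, r--
l=0 r=11: min(15,14)*11=154 best=170, r--
l=0 r=10: min(15,1)*10=10 best=170, r--
l=0 r=9: min(15,8)*9=72 best=170, r--
l=0 r=8: min(15,18)*8=120 best=170, l++
l=1 r=8: min(20,18)*7=126 best=170, r--
l=1 r=7: min(20,10)*6=60 best=170, r--
l=1 r=6: min(20,1)*5=5 best=170, r--
l=1 r=5: min(20,3)*4=12 best=170, r--
l=1 r=4: min(20,17)*3=51 best=170, r--
l=1 r=3: min(20,14)*2=28 best=170, r--
l=1 r=2: min(20,13)*1=13 best=170, r--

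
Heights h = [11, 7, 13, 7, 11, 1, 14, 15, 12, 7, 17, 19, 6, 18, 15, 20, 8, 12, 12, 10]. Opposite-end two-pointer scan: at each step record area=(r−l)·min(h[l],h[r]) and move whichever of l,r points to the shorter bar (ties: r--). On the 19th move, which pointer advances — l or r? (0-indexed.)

[0,19] min(11,10)*19=190 best=190 * → r--
[0,18] min(11,12)*18=198 best=198 * → l++
[1,18] min(7,12)*17=119 best=198 → l++
[2,18] min(13,12)*16=192 best=198 → r--
[2,17] min(13,12)*15=180 best=198 → r--
[2,16] min(13,8)*14=112 best=198 → r--
[2,15] min(13,20)*13=169 best=198 → l++
[3,15] min(7,20)*12=84 best=198 → l++
[4,15] min(11,20)*11=121 best=198 → l++
[5,15] min(1,20)*10=10 best=198 → l++
[6,15] min(14,20)*9=126 best=198 → l++
[7,15] min(15,20)*8=120 best=198 → l++
[8,15] min(12,20)*7=84 best=198 → l++
[9,15] min(7,20)*6=42 best=198 → l++
[10,15] min(17,20)*5=85 best=198 → l++
[11,15] min(19,20)*4=76 best=198 → l++
[12,15] min(6,20)*3=18 best=198 → l++
[13,15] min(18,20)*2=36 best=198 → l++
[14,15] min(15,20)*1=15 best=198 → l++

l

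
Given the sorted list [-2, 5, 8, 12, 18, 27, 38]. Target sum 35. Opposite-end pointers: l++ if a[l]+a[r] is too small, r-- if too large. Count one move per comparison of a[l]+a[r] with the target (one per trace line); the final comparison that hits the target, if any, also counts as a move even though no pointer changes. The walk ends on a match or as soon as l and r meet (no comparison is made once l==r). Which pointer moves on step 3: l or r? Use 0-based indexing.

l

l=0 r=6: -2+38=36 >35, r--
l=0 r=5: -2+27=25 <35, l++
l=1 r=5: 5+27=32 <35, l++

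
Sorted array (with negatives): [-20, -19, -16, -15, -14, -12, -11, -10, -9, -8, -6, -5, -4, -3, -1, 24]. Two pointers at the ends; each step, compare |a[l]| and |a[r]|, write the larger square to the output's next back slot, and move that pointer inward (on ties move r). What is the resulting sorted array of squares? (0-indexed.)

[1, 9, 16, 25, 36, 64, 81, 100, 121, 144, 196, 225, 256, 361, 400, 576]

[0,15] |-20|<=|24| out[15]=576 → r--
[0,14] |-20|>|-1| out[14]=400 → l++
[1,14] |-19|>|-1| out[13]=361 → l++
[2,14] |-16|>|-1| out[12]=256 → l++
[3,14] |-15|>|-1| out[11]=225 → l++
[4,14] |-14|>|-1| out[10]=196 → l++
[5,14] |-12|>|-1| out[9]=144 → l++
[6,14] |-11|>|-1| out[8]=121 → l++
[7,14] |-10|>|-1| out[7]=100 → l++
[8,14] |-9|>|-1| out[6]=81 → l++
[9,14] |-8|>|-1| out[5]=64 → l++
[10,14] |-6|>|-1| out[4]=36 → l++
[11,14] |-5|>|-1| out[3]=25 → l++
[12,14] |-4|>|-1| out[2]=16 → l++
[13,14] |-3|>|-1| out[1]=9 → l++
[14,14] |-1|<=|-1| out[0]=1 → r--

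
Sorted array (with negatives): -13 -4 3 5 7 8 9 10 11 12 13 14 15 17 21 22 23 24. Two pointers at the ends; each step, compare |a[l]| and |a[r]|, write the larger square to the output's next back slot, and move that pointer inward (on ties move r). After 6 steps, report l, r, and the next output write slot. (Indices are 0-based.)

l=0, r=11, next write slot=11

[0,17] |-13|<=|24| out[17]=576 → r--
[0,16] |-13|<=|23| out[16]=529 → r--
[0,15] |-13|<=|22| out[15]=484 → r--
[0,14] |-13|<=|21| out[14]=441 → r--
[0,13] |-13|<=|17| out[13]=289 → r--
[0,12] |-13|<=|15| out[12]=225 → r--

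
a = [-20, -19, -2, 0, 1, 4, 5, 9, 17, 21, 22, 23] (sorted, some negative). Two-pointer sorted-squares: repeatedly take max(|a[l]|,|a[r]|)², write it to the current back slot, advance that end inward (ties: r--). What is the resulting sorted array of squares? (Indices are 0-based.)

[0, 1, 4, 16, 25, 81, 289, 361, 400, 441, 484, 529]

l=0 r=11: |-20|<=|23| out[11]=529, r--
l=0 r=10: |-20|<=|22| out[10]=484, r--
l=0 r=9: |-20|<=|21| out[9]=441, r--
l=0 r=8: |-20|>|17| out[8]=400, l++
l=1 r=8: |-19|>|17| out[7]=361, l++
l=2 r=8: |-2|<=|17| out[6]=289, r--
l=2 r=7: |-2|<=|9| out[5]=81, r--
l=2 r=6: |-2|<=|5| out[4]=25, r--
l=2 r=5: |-2|<=|4| out[3]=16, r--
l=2 r=4: |-2|>|1| out[2]=4, l++
l=3 r=4: |0|<=|1| out[1]=1, r--
l=3 r=3: |0|<=|0| out[0]=0, r--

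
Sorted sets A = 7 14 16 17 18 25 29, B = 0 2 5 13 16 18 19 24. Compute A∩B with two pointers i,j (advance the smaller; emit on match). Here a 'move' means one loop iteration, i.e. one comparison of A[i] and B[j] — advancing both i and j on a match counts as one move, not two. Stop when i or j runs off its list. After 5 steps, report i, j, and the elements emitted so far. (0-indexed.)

i=0 j=0: 7>0, j++
i=0 j=1: 7>2, j++
i=0 j=2: 7>5, j++
i=0 j=3: 7<13, i++
i=1 j=3: 14>13, j++

i=1, j=4, emitted=[]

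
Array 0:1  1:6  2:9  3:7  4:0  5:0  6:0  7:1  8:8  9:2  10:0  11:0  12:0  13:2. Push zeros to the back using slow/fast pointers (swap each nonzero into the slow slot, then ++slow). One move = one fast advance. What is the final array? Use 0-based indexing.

[1, 6, 9, 7, 1, 8, 2, 2, 0, 0, 0, 0, 0, 0]

(s=0,f=0) a[fast]=1≠0 swap→a[0]=1 → slow++,fast++
(s=1,f=1) a[fast]=6≠0 swap→a[1]=6 → slow++,fast++
(s=2,f=2) a[fast]=9≠0 swap→a[2]=9 → slow++,fast++
(s=3,f=3) a[fast]=7≠0 swap→a[3]=7 → slow++,fast++
(s=4,f=4) a[fast]=0 → fast++
(s=4,f=5) a[fast]=0 → fast++
(s=4,f=6) a[fast]=0 → fast++
(s=4,f=7) a[fast]=1≠0 swap→a[4]=1 → slow++,fast++
(s=5,f=8) a[fast]=8≠0 swap→a[5]=8 → slow++,fast++
(s=6,f=9) a[fast]=2≠0 swap→a[6]=2 → slow++,fast++
(s=7,f=10) a[fast]=0 → fast++
(s=7,f=11) a[fast]=0 → fast++
(s=7,f=12) a[fast]=0 → fast++
(s=7,f=13) a[fast]=2≠0 swap→a[7]=2 → slow++,fast++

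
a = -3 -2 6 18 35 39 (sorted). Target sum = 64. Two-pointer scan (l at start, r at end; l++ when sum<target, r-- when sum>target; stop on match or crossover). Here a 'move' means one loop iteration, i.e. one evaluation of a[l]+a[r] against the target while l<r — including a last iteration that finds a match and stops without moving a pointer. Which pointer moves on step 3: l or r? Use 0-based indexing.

l

l=0 r=5: -3+39=36 <64, l++
l=1 r=5: -2+39=37 <64, l++
l=2 r=5: 6+39=45 <64, l++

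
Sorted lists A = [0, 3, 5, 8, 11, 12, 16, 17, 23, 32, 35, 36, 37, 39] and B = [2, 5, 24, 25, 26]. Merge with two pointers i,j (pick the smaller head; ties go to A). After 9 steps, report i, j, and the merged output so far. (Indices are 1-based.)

[i=1,j=1] A[i]=0<=B[j]=2 take 0 → i++
[i=2,j=1] A[i]=3>B[j]=2 take 2 → j++
[i=2,j=2] A[i]=3<=B[j]=5 take 3 → i++
[i=3,j=2] A[i]=5<=B[j]=5 take 5 → i++
[i=4,j=2] A[i]=8>B[j]=5 take 5 → j++
[i=4,j=3] A[i]=8<=B[j]=24 take 8 → i++
[i=5,j=3] A[i]=11<=B[j]=24 take 11 → i++
[i=6,j=3] A[i]=12<=B[j]=24 take 12 → i++
[i=7,j=3] A[i]=16<=B[j]=24 take 16 → i++

i=8, j=3, merged so far=[0, 2, 3, 5, 5, 8, 11, 12, 16]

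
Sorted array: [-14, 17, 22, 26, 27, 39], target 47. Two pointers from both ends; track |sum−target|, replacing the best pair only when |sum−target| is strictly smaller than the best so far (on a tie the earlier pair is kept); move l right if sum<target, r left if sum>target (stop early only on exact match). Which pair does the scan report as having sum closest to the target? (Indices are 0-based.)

pair (22, 26) with sum 48 (|Δ|=1)

[0,5] -14+39=25 d=22 * → l++
[1,5] 17+39=56 d=9 * → r--
[1,4] 17+27=44 d=3 * → l++
[2,4] 22+27=49 d=2 * → r--
[2,3] 22+26=48 d=1 * → r--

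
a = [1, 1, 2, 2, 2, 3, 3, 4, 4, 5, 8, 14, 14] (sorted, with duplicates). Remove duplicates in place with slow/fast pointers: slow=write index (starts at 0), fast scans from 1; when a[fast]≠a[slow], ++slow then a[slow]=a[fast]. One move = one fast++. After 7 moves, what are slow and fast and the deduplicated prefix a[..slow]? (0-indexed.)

slow=3, fast=8, prefix=[1, 2, 3, 4]

(s=0,f=1) a[fast]=1=a[slow] dup → fast++
(s=0,f=2) a[fast]=2≠a[slow]=1 write a[1]=2 → slow++,fast++
(s=1,f=3) a[fast]=2=a[slow] dup → fast++
(s=1,f=4) a[fast]=2=a[slow] dup → fast++
(s=1,f=5) a[fast]=3≠a[slow]=2 write a[2]=3 → slow++,fast++
(s=2,f=6) a[fast]=3=a[slow] dup → fast++
(s=2,f=7) a[fast]=4≠a[slow]=3 write a[3]=4 → slow++,fast++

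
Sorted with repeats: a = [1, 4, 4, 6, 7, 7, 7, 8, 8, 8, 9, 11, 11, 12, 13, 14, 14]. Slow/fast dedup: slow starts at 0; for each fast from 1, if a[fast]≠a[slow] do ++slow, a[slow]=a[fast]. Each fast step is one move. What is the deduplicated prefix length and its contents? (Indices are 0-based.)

(s=0,f=1) a[fast]=4≠a[slow]=1 write a[1]=4 → slow++,fast++
(s=1,f=2) a[fast]=4=a[slow] dup → fast++
(s=1,f=3) a[fast]=6≠a[slow]=4 write a[2]=6 → slow++,fast++
(s=2,f=4) a[fast]=7≠a[slow]=6 write a[3]=7 → slow++,fast++
(s=3,f=5) a[fast]=7=a[slow] dup → fast++
(s=3,f=6) a[fast]=7=a[slow] dup → fast++
(s=3,f=7) a[fast]=8≠a[slow]=7 write a[4]=8 → slow++,fast++
(s=4,f=8) a[fast]=8=a[slow] dup → fast++
(s=4,f=9) a[fast]=8=a[slow] dup → fast++
(s=4,f=10) a[fast]=9≠a[slow]=8 write a[5]=9 → slow++,fast++
(s=5,f=11) a[fast]=11≠a[slow]=9 write a[6]=11 → slow++,fast++
(s=6,f=12) a[fast]=11=a[slow] dup → fast++
(s=6,f=13) a[fast]=12≠a[slow]=11 write a[7]=12 → slow++,fast++
(s=7,f=14) a[fast]=13≠a[slow]=12 write a[8]=13 → slow++,fast++
(s=8,f=15) a[fast]=14≠a[slow]=13 write a[9]=14 → slow++,fast++
(s=9,f=16) a[fast]=14=a[slow] dup → fast++

length 10; prefix = [1, 4, 6, 7, 8, 9, 11, 12, 13, 14]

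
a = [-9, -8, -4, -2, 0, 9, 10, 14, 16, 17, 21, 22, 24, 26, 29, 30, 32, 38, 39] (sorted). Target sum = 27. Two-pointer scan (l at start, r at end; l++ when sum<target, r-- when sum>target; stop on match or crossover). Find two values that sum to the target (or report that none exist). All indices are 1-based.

l=1 r=19: -9+39=30 >27, r--
l=1 r=18: -9+38=29 >27, r--
l=1 r=17: -9+32=23 <27, l++
l=2 r=17: -8+32=24 <27, l++
l=3 r=17: -4+32=28 >27, r--
l=3 r=16: -4+30=26 <27, l++
l=4 r=16: -2+30=28 >27, r--
l=4 r=15: -2+29=27, found

(-2, 29)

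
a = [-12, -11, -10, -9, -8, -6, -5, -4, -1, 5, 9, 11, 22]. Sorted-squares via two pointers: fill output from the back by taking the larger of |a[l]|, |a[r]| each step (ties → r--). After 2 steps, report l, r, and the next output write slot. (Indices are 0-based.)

l=1, r=11, next write slot=10

l=0 r=12: |-12|<=|22| out[12]=484, r--
l=0 r=11: |-12|>|11| out[11]=144, l++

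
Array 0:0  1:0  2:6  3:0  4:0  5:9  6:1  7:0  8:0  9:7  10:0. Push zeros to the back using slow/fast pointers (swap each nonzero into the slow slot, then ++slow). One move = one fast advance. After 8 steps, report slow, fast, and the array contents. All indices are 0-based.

slow=3, fast=8, a=[6, 9, 1, 0, 0, 0, 0, 0, 0, 7, 0]

(s=0,f=0) a[fast]=0 → fast++
(s=0,f=1) a[fast]=0 → fast++
(s=0,f=2) a[fast]=6≠0 swap→a[0]=6 → slow++,fast++
(s=1,f=3) a[fast]=0 → fast++
(s=1,f=4) a[fast]=0 → fast++
(s=1,f=5) a[fast]=9≠0 swap→a[1]=9 → slow++,fast++
(s=2,f=6) a[fast]=1≠0 swap→a[2]=1 → slow++,fast++
(s=3,f=7) a[fast]=0 → fast++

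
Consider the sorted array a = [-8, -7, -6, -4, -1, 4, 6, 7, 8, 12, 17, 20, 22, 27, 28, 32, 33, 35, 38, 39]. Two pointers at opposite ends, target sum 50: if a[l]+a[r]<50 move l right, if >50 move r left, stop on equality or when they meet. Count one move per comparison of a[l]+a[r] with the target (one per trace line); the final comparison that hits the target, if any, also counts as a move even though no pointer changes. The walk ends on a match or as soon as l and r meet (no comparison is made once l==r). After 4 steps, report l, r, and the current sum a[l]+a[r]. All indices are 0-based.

l=4, r=19, sum=38

l=0 r=19: -8+39=31 <50, l++
l=1 r=19: -7+39=32 <50, l++
l=2 r=19: -6+39=33 <50, l++
l=3 r=19: -4+39=35 <50, l++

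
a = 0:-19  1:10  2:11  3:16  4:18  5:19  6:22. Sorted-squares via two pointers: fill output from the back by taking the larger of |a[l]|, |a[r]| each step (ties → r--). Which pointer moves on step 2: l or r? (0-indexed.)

r

[0,6] |-19|<=|22| out[6]=484 → r--
[0,5] |-19|<=|19| out[5]=361 → r--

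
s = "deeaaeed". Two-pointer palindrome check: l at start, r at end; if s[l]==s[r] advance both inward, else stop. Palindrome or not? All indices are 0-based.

palindrome

l=0 r=7: 'd'=='d', l++,r--
l=1 r=6: 'e'=='e', l++,r--
l=2 r=5: 'e'=='e', l++,r--
l=3 r=4: 'a'=='a', l++,r--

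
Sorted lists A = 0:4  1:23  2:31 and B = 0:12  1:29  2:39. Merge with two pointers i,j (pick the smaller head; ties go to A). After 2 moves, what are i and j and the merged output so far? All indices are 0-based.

i=1, j=1, merged so far=[4, 12]

[i=0,j=0] A[i]=4<=B[j]=12 take 4 → i++
[i=1,j=0] A[i]=23>B[j]=12 take 12 → j++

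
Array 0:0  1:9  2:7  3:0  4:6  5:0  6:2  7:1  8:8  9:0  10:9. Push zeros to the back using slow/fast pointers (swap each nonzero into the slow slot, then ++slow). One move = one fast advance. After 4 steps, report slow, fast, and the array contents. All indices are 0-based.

(s=0,f=0) a[fast]=0 → fast++
(s=0,f=1) a[fast]=9≠0 swap→a[0]=9 → slow++,fast++
(s=1,f=2) a[fast]=7≠0 swap→a[1]=7 → slow++,fast++
(s=2,f=3) a[fast]=0 → fast++

slow=2, fast=4, a=[9, 7, 0, 0, 6, 0, 2, 1, 8, 0, 9]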